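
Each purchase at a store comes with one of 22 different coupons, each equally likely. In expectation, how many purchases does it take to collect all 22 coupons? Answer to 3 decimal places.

81.198

The wait to go from k to k+1 distinct coupons is geometric with mean 22/(22-k).
E[T] = 22/22 + 22/21 + 22/20 + ... + 22/2 + 22/1 = 22·H_{22}.
H_{22} = 3.6908, so E[T] = 81.1979.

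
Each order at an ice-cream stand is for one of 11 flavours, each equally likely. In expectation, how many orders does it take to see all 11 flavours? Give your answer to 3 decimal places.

Split into phases: going from k distinct to k+1 distinct takes on average 11/(11-k) orders.
E[T] = 11/11 + 11/10 + 11/9 + ... + 11/2 + 11/1 = 11·H_{11}.
H_{11} = 3.0199, so E[T] = 33.2187.

33.219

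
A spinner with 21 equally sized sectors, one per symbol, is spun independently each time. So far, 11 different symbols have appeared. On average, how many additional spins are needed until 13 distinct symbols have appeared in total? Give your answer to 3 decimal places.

From k distinct to k+1 distinct takes on average 21/(21-k) spins.
Sum over k = 11,...,12: E = 21/10 + 21/9 = 4.4333.

4.433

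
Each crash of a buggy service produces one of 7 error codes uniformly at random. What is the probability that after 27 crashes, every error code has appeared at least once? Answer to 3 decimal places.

0.893

By inclusion–exclusion over which error codes are missing,
P(all seen) = Σ_{j=0}^{7} (-1)^j C(7,j)((7-j)/7)^27
= 1.0000 - 0.1090 + 0.0024 - 0.0000 + 0.0000 - 0.0000 + 0.0000 - 0.0000
= 0.8933.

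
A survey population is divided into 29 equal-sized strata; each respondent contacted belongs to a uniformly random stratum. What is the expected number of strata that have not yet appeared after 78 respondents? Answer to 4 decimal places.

For each stratum, P(unseen after 78) = (28/29)^78 = 0.06476.
By linearity of expectation, E[unseen] = 29·(28/29)^78 = 1.87794.

1.8779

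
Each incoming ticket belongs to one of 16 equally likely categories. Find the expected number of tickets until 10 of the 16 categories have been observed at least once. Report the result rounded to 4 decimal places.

14.8917

Going from k to k+1 distinct takes a geometric number of tickets with mean 16/(16-k).
Sum over k = 0,...,9: E = 16/16 + 16/15 + 16/14 + ... + 16/8 + 16/7 = 14.89166.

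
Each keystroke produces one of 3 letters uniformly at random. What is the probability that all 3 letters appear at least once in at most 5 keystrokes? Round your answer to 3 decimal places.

By inclusion–exclusion over which letters are missing,
P(all seen) = Σ_{j=0}^{3} (-1)^j C(3,j)((3-j)/3)^5
= 1.0000 - 0.3951 + 0.0123 - 0.0000
= 0.6173.

0.617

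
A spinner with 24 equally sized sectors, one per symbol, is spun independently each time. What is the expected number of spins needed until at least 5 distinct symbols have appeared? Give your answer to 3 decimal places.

With k distinct symbols already seen, the next new one arrives after an expected 24/(24-k) spins.
Sum over k = 0,...,4: E = 24/24 + 24/23 + 24/22 + 24/21 + 24/20 = 5.4772.

5.477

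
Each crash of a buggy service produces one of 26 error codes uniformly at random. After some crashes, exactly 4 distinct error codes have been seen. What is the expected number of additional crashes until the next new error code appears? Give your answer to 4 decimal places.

1.1818

The number of crashes until the next new error code is geometric with success probability 22/26, so its mean is 26/22.
E = 26/22 = 1.18182.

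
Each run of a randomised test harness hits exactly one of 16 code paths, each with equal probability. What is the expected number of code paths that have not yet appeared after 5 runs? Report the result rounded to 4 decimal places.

11.5871

For each code path, P(unseen after 5) = (15/16)^5 = 0.72420.
By linearity of expectation, E[unseen] = 16·(15/16)^5 = 11.58714.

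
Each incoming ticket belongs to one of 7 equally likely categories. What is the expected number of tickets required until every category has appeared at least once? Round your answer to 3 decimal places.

18.150

The wait to go from k to k+1 distinct categories is geometric with mean 7/(7-k).
E[T] = 7/7 + 7/6 + 7/5 + ... + 7/2 + 7/1 = 7·H_{7}.
H_{7} = 2.5929, so E[T] = 18.1500.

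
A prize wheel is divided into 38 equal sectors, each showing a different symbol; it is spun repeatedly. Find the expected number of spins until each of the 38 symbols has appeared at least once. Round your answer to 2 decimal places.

The wait to go from k to k+1 distinct symbols is geometric with mean 38/(38-k).
E[T] = 38/38 + 38/37 + 38/36 + ... + 38/2 + 38/1 = 38·H_{38}.
H_{38} = 4.228, so E[T] = 160.660.

160.66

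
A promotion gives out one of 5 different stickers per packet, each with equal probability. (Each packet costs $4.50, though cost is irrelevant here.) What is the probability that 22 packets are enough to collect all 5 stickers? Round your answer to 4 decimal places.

0.9632

By inclusion–exclusion over which stickers are missing,
P(all seen) = Σ_{j=0}^{5} (-1)^j C(5,j)((5-j)/5)^22
= 1.00000 - 0.03689 + 0.00013 - 0.00000 + 0.00000 - 0.00000
= 0.96324.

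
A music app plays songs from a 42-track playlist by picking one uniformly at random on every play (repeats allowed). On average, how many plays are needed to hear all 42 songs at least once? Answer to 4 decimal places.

After k distinct songs have appeared, the next play gives a new one with probability (42-k)/42, so the expected wait for the (k+1)-th is 42/(42-k).
E[T] = 42/42 + 42/41 + 42/40 + ... + 42/2 + 42/1 = 42·H_{42}.
H_{42} = 4.32674, so E[T] = 181.72320.

181.7232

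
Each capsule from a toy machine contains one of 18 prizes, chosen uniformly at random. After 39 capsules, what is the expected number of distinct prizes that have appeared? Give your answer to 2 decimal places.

16.06

For each prize, P(seen in 39 capsules) = 1 - (17/18)^39 = 0.892.
By linearity of expectation, E[distinct seen] = 18·(1 - (17/18)^39) = 16.063.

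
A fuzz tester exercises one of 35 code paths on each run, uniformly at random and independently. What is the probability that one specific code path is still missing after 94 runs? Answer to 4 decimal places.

Each run misses the fixed code path with probability (35-1)/35 = 34/35, independently.
P(still missing after 94) = (34/35)^94 = 0.06556.

0.0656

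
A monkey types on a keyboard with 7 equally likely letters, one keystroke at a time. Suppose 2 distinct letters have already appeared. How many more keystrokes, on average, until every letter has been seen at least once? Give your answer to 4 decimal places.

From k distinct to k+1 distinct takes on average 7/(7-k) keystrokes.
Sum over k = 2,...,6: E = 7/5 + 7/4 + 7/3 + 7/2 + 7/1 = 15.98333.

15.9833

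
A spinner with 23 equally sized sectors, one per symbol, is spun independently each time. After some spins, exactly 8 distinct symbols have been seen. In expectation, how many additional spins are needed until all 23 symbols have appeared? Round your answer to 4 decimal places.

From k distinct to k+1 distinct takes on average 23/(23-k) spins.
Sum over k = 8,...,22: E = 23/15 + 23/14 + 23/13 + ... + 23/2 + 23/1 = 76.31927.

76.3193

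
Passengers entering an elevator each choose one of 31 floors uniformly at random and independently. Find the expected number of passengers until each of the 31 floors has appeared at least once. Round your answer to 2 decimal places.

The wait to go from k to k+1 distinct floors is geometric with mean 31/(31-k).
E[T] = 31/31 + 31/30 + 31/29 + ... + 31/2 + 31/1 = 31·H_{31}.
H_{31} = 4.027, so E[T] = 124.845.

124.84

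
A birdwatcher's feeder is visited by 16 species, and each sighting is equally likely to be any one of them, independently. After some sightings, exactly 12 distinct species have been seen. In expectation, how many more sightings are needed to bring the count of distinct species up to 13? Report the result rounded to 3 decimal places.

4.000

With k distinct species already seen, the next new one takes an expected 16/(16-k) sightings.
Only the k = 12 term is needed: E = 16/4 = 4.0000.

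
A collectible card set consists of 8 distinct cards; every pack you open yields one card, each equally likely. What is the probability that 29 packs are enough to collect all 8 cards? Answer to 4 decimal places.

0.8401

By inclusion–exclusion over which cards are missing,
P(all seen) = Σ_{j=0}^{8} (-1)^j C(8,j)((8-j)/8)^29
= 1.00000 - 0.16647 + 0.00667 - 0.00007 + 0.00000 - 0.00000 + 0.00000 - 0.00000 + 0.00000
= 0.84013.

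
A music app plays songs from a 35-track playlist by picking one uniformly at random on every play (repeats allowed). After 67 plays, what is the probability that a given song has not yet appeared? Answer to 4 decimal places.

Each play misses the fixed song with probability (35-1)/35 = 34/35, independently.
P(still missing after 67) = (34/35)^67 = 0.14339.

0.1434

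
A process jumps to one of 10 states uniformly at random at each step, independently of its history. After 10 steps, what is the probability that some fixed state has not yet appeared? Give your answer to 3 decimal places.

0.349

On each step the fixed state fails to appear with probability 9/10.
P(still missing after 10) = (9/10)^10 = 0.3487.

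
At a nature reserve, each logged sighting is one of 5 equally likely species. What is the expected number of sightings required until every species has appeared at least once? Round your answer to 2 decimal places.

11.42

Split into phases: going from k distinct to k+1 distinct takes on average 5/(5-k) sightings.
E[T] = 5/5 + 5/4 + 5/3 + 5/2 + 5/1 = 5·H_{5}.
H_{5} = 2.283, so E[T] = 11.417.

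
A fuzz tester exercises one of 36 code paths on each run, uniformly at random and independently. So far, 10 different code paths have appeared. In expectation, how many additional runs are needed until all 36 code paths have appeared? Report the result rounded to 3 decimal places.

138.759

With k distinct code paths already seen, the next new one takes an expected 36/(36-k) runs.
Sum over k = 10,...,35: E = 36/26 + 36/25 + 36/24 + ... + 36/2 + 36/1 = 138.7591.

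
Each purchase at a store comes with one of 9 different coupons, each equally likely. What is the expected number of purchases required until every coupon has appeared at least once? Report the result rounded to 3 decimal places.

25.461

Split into phases: going from k distinct to k+1 distinct takes on average 9/(9-k) purchases.
E[T] = 9/9 + 9/8 + 9/7 + ... + 9/2 + 9/1 = 9·H_{9}.
H_{9} = 2.8290, so E[T] = 25.4607.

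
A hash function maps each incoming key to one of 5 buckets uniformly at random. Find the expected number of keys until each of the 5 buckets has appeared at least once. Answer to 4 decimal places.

11.4167

After k distinct buckets have appeared, the next key gives a new one with probability (5-k)/5, so the expected wait for the (k+1)-th is 5/(5-k).
E[T] = 5/5 + 5/4 + 5/3 + 5/2 + 5/1 = 5·H_{5}.
H_{5} = 2.28333, so E[T] = 11.41667.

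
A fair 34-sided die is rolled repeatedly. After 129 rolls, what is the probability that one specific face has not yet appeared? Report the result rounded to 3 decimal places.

0.021

On each roll the fixed face fails to appear with probability 33/34.
P(still missing after 129) = (33/34)^129 = 0.0213.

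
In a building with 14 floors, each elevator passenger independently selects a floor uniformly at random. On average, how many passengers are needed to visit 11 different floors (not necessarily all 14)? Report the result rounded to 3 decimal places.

19.855

Going from k to k+1 distinct takes a geometric number of passengers with mean 14/(14-k).
Sum over k = 0,...,10: E = 14/14 + 14/13 + 14/12 + ... + 14/5 + 14/4 = 19.8552.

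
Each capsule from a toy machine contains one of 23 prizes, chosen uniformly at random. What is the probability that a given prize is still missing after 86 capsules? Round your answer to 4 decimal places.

On each capsule the fixed prize fails to appear with probability 22/23.
P(still missing after 86) = (22/23)^86 = 0.02187.

0.0219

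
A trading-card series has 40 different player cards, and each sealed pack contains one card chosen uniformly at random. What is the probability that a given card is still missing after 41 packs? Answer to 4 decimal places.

0.3542

On each pack the fixed card fails to appear with probability 39/40.
P(still missing after 41) = (39/40)^41 = 0.35415.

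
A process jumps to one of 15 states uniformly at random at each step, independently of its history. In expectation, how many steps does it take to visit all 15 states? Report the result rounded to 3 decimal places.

49.773

Split into phases: going from k distinct to k+1 distinct takes on average 15/(15-k) steps.
E[T] = 15/15 + 15/14 + 15/13 + ... + 15/2 + 15/1 = 15·H_{15}.
H_{15} = 3.3182, so E[T] = 49.7734.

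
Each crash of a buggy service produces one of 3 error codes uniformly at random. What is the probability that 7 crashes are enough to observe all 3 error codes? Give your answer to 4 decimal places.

Let A_i be the event that error code i is missing after 7 crashes. By inclusion–exclusion on the A_i,
P(all seen) = Σ_{j=0}^{3} (-1)^j C(3,j)((3-j)/3)^7
= 1.00000 - 0.17558 + 0.00137 - 0.00000
= 0.82579.

0.8258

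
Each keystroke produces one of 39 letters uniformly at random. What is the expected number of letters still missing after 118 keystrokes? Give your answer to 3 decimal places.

For each letter, P(unseen after 118) = (38/39)^118 = 0.0466.
By linearity of expectation, E[unseen] = 39·(38/39)^118 = 1.8193.

1.819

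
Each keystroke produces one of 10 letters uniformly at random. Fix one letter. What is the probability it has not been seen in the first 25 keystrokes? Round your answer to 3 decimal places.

On each keystroke the fixed letter fails to appear with probability 9/10.
P(still missing after 25) = (9/10)^25 = 0.0718.

0.072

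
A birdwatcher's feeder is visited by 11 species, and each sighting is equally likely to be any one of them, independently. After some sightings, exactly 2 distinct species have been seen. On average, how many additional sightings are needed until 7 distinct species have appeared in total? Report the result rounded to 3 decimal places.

With k distinct species already seen, the next new one takes an expected 11/(11-k) sightings.
Sum over k = 2,...,6: E = 11/9 + 11/8 + 11/7 + 11/6 + 11/5 = 8.2020.

8.202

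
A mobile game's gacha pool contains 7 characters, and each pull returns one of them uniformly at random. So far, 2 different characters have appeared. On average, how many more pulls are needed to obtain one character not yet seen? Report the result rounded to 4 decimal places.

The number of pulls until the next new character is geometric with success probability 5/7, so its mean is 7/5.
E = 7/5 = 1.40000.

1.4000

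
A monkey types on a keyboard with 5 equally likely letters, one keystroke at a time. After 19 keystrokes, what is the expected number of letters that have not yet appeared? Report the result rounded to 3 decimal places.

0.072

For each letter, P(unseen after 19) = (4/5)^19 = 0.0144.
By linearity of expectation, E[unseen] = 5·(4/5)^19 = 0.0721.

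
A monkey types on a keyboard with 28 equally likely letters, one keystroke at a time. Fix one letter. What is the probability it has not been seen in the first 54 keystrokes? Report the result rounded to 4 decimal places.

Each keystroke misses the fixed letter with probability (28-1)/28 = 27/28, independently.
P(still missing after 54) = (27/28)^54 = 0.14032.

0.1403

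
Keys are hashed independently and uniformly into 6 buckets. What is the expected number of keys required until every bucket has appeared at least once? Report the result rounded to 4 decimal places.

After k distinct buckets have appeared, the next key gives a new one with probability (6-k)/6, so the expected wait for the (k+1)-th is 6/(6-k).
E[T] = 6/6 + 6/5 + 6/4 + 6/3 + 6/2 + 6/1 = 6·H_{6}.
H_{6} = 2.45000, so E[T] = 14.70000.

14.7000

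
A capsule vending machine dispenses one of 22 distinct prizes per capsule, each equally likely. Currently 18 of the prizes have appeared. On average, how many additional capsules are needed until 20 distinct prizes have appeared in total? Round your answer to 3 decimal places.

The wait to go from k to k+1 distinct prizes is geometric with mean 22/(22-k).
Sum over k = 18,...,19: E = 22/4 + 22/3 = 12.8333.

12.833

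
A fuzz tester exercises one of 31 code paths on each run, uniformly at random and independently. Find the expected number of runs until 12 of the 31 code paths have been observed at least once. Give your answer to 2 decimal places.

14.86

Going from k to k+1 distinct takes a geometric number of runs with mean 31/(31-k).
Sum over k = 0,...,11: E = 31/31 + 31/30 + 31/29 + ... + 31/21 + 31/20 = 14.865.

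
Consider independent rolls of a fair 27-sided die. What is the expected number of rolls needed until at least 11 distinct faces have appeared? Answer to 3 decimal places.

Going from k to k+1 distinct takes a geometric number of rolls with mean 27/(27-k).
Sum over k = 0,...,10: E = 27/27 + 27/26 + 27/25 + ... + 27/18 + 27/17 = 13.7896.

13.790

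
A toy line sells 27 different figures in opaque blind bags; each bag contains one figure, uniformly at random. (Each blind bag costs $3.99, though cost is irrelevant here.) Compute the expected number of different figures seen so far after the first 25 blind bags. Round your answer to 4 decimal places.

16.4900

For each figure, P(seen in 25 blind bags) = 1 - (26/27)^25 = 0.61074.
By linearity of expectation, E[distinct seen] = 27·(1 - (26/27)^25) = 16.48998.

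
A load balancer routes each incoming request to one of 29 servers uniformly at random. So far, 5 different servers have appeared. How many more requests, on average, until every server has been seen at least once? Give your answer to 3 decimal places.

109.503

The wait to go from k to k+1 distinct servers is geometric with mean 29/(29-k).
Sum over k = 5,...,28: E = 29/24 + 29/23 + 29/22 + ... + 29/2 + 29/1 = 109.5028.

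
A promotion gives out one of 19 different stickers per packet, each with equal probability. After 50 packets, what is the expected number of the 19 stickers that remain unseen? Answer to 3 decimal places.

1.273

For each sticker, P(unseen after 50) = (18/19)^50 = 0.0670.
By linearity of expectation, E[unseen] = 19·(18/19)^50 = 1.2726.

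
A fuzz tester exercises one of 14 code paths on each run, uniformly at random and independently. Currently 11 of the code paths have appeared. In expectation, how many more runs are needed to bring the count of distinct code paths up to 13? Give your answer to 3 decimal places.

11.667

From k distinct to k+1 distinct takes on average 14/(14-k) runs.
Sum over k = 11,...,12: E = 14/3 + 14/2 = 11.6667.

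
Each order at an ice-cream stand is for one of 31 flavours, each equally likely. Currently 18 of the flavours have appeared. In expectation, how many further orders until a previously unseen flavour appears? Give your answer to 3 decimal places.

2.385

Each order yields a new flavour with probability (31-18)/31 = 13/31, so the wait is geometric with mean 31/13.
E = 31/13 = 2.3846.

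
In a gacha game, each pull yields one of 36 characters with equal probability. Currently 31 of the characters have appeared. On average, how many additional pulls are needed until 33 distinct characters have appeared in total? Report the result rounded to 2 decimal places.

From k distinct to k+1 distinct takes on average 36/(36-k) pulls.
Sum over k = 31,...,32: E = 36/5 + 36/4 = 16.200.

16.20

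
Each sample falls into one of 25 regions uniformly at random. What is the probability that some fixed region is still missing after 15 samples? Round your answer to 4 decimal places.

0.5421

Each sample misses the fixed region with probability (25-1)/25 = 24/25, independently.
P(still missing after 15) = (24/25)^15 = 0.54209.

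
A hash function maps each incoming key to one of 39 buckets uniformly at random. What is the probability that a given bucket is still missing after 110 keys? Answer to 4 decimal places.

Each key misses the fixed bucket with probability (39-1)/39 = 38/39, independently.
P(still missing after 110) = (38/39)^110 = 0.05742.

0.0574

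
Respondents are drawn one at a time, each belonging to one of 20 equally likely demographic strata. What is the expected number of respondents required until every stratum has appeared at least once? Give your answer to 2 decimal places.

71.95

Split into phases: going from k distinct to k+1 distinct takes on average 20/(20-k) respondents.
E[T] = 20/20 + 20/19 + 20/18 + ... + 20/2 + 20/1 = 20·H_{20}.
H_{20} = 3.598, so E[T] = 71.955.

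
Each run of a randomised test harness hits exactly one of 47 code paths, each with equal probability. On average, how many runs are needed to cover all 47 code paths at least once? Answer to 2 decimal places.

208.58

After k distinct code paths have appeared, the next run gives a new one with probability (47-k)/47, so the expected wait for the (k+1)-th is 47/(47-k).
E[T] = 47/47 + 47/46 + 47/45 + ... + 47/2 + 47/1 = 47·H_{47}.
H_{47} = 4.438, so E[T] = 208.584.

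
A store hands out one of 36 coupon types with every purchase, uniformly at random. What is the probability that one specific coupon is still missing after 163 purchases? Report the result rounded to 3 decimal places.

Each purchase misses the fixed coupon with probability (36-1)/36 = 35/36, independently.
P(still missing after 163) = (35/36)^163 = 0.0101.

0.010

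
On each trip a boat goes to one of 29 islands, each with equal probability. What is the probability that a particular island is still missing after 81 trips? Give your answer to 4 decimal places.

0.0583

Each trip misses the fixed island with probability (29-1)/29 = 28/29, independently.
P(still missing after 81) = (28/29)^81 = 0.05829.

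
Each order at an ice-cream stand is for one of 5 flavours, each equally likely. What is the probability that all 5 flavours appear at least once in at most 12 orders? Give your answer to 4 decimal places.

Let A_i be the event that flavour i is missing after 12 orders. By inclusion–exclusion on the A_i,
P(all seen) = Σ_{j=0}^{5} (-1)^j C(5,j)((5-j)/5)^12
= 1.00000 - 0.34360 + 0.02177 - 0.00017 + 0.00000 - 0.00000
= 0.67800.

0.6780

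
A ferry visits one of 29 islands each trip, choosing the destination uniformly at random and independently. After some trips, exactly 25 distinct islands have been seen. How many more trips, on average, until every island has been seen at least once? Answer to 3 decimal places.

60.417

From k distinct to k+1 distinct takes on average 29/(29-k) trips.
Sum over k = 25,...,28: E = 29/4 + 29/3 + 29/2 + 29/1 = 60.4167.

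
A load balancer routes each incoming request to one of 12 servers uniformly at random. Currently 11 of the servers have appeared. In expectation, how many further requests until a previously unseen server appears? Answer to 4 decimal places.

Each request yields a new server with probability (12-11)/12 = 1/12, so the wait is geometric with mean 12/1.
E = 12/1 = 12.00000.

12.0000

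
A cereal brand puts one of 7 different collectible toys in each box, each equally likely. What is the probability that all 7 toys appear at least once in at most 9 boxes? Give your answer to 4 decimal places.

0.0577

By inclusion–exclusion over which toys are missing,
P(all seen) = Σ_{j=0}^{7} (-1)^j C(7,j)((7-j)/7)^9
= 1.00000 - 1.74814 + 1.01641 - 0.22737 + 0.01707 - 0.00027 + 0.00000 - 0.00000
= 0.05770.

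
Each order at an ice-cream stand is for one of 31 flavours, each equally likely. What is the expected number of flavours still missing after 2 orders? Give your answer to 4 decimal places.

29.0323

For each flavour, P(unseen after 2) = (30/31)^2 = 0.93652.
By linearity of expectation, E[unseen] = 31·(30/31)^2 = 29.03226.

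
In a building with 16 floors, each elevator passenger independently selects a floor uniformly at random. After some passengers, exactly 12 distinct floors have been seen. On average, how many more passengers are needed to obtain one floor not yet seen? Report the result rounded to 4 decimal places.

4.0000

Each passenger yields a new floor with probability (16-12)/16 = 4/16, so the wait is geometric with mean 16/4.
E = 16/4 = 4.00000.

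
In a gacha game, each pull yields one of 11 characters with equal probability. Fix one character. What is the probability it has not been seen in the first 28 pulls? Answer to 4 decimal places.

0.0693

Each pull misses the fixed character with probability (11-1)/11 = 10/11, independently.
P(still missing after 28) = (10/11)^28 = 0.06934.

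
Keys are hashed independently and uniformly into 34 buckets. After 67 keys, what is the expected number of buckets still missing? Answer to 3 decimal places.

For each bucket, P(unseen after 67) = (33/34)^67 = 0.1353.
By linearity of expectation, E[unseen] = 34·(33/34)^67 = 4.6007.

4.601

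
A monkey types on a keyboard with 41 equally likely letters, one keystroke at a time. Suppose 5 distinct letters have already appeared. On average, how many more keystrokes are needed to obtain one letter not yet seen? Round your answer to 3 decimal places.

1.139

The number of keystrokes until the next new letter is geometric with success probability 36/41, so its mean is 41/36.
E = 41/36 = 1.1389.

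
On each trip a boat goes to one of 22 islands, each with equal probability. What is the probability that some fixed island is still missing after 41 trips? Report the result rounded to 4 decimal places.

0.1485

Each trip misses the fixed island with probability (22-1)/22 = 21/22, independently.
P(still missing after 41) = (21/22)^41 = 0.14848.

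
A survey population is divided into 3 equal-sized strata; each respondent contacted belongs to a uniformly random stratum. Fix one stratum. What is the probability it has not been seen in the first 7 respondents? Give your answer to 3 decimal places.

Each respondent misses the fixed stratum with probability (3-1)/3 = 2/3, independently.
P(still missing after 7) = (2/3)^7 = 0.0585.

0.059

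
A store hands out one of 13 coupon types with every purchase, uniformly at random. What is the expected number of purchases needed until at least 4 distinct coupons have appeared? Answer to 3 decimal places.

4.565

With k distinct coupons already seen, the next new one arrives after an expected 13/(13-k) purchases.
Sum over k = 0,...,3: E = 13/13 + 13/12 + 13/11 + 13/10 = 4.5652.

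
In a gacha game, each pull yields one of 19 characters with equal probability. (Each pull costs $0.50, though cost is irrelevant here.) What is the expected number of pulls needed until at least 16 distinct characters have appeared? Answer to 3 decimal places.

Going from k to k+1 distinct takes a geometric number of pulls with mean 19/(19-k).
Sum over k = 0,...,15: E = 19/19 + 19/18 + 19/17 + ... + 19/5 + 19/4 = 32.5737.

32.574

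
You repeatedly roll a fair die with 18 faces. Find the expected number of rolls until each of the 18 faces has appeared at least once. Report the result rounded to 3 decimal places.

Split into phases: going from k distinct to k+1 distinct takes on average 18/(18-k) rolls.
E[T] = 18/18 + 18/17 + 18/16 + ... + 18/2 + 18/1 = 18·H_{18}.
H_{18} = 3.4951, so E[T] = 62.9119.

62.912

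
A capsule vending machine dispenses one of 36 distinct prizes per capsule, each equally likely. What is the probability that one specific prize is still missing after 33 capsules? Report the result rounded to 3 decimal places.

0.395

On each capsule the fixed prize fails to appear with probability 35/36.
P(still missing after 33) = (35/36)^33 = 0.3947.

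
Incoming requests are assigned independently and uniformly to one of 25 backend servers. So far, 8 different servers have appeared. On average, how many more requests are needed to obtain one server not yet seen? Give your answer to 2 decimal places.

Each request yields a new server with probability (25-8)/25 = 17/25, so the wait is geometric with mean 25/17.
E = 25/17 = 1.471.

1.47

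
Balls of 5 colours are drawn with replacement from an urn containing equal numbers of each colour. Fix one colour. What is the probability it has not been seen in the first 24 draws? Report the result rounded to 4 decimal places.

0.0047

On each draw the fixed colour fails to appear with probability 4/5.
P(still missing after 24) = (4/5)^24 = 0.00472.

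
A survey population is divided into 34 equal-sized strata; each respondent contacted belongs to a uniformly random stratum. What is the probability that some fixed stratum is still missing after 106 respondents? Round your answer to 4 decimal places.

Each respondent misses the fixed stratum with probability (34-1)/34 = 33/34, independently.
P(still missing after 106) = (33/34)^106 = 0.04224.

0.0422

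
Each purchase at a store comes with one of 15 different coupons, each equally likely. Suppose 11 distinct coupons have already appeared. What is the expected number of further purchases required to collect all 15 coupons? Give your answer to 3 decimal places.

31.250

With k distinct coupons already seen, the next new one takes an expected 15/(15-k) purchases.
Sum over k = 11,...,14: E = 15/4 + 15/3 + 15/2 + 15/1 = 31.2500.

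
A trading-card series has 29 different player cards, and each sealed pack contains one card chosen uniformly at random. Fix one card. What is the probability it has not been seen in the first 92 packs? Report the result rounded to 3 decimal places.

0.040

Each pack misses the fixed card with probability (29-1)/29 = 28/29, independently.
P(still missing after 92) = (28/29)^92 = 0.0396.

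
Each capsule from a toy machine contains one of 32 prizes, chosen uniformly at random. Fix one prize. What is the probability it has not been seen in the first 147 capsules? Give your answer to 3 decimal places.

0.009

On each capsule the fixed prize fails to appear with probability 31/32.
P(still missing after 147) = (31/32)^147 = 0.0094.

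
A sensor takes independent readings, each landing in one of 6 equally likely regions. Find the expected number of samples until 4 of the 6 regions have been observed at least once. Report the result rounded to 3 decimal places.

Going from k to k+1 distinct takes a geometric number of samples with mean 6/(6-k).
Sum over k = 0,...,3: E = 6/6 + 6/5 + 6/4 + 6/3 = 5.7000.

5.700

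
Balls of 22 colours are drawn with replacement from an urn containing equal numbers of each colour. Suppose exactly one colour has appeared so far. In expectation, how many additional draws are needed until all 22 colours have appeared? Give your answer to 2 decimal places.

With k distinct colours already seen, the next new one takes an expected 22/(22-k) draws.
Sum over k = 1,...,21: E = 22/21 + 22/20 + 22/19 + ... + 22/2 + 22/1 = 80.198.

80.20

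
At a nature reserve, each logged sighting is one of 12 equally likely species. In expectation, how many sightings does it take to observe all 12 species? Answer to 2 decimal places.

37.24

The wait to go from k to k+1 distinct species is geometric with mean 12/(12-k).
E[T] = 12/12 + 12/11 + 12/10 + ... + 12/2 + 12/1 = 12·H_{12}.
H_{12} = 3.103, so E[T] = 37.239.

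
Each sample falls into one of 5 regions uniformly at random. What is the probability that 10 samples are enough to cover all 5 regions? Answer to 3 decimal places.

0.523

By inclusion–exclusion over which regions are missing,
P(all seen) = Σ_{j=0}^{5} (-1)^j C(5,j)((5-j)/5)^10
= 1.0000 - 0.5369 + 0.0605 - 0.0010 + 0.0000 - 0.0000
= 0.5225.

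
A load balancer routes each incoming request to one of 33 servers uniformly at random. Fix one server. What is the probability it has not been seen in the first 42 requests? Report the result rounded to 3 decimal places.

0.275

On each request the fixed server fails to appear with probability 32/33.
P(still missing after 42) = (32/33)^42 = 0.2746.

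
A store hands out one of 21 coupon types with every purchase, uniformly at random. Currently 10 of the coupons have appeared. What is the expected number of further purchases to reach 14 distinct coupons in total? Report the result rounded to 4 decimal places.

From k distinct to k+1 distinct takes on average 21/(21-k) purchases.
Sum over k = 10,...,13: E = 21/11 + 21/10 + 21/9 + 21/8 = 8.96742.

8.9674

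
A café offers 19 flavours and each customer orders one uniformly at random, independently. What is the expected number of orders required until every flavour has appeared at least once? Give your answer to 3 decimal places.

67.407

Split into phases: going from k distinct to k+1 distinct takes on average 19/(19-k) orders.
E[T] = 19/19 + 19/18 + 19/17 + ... + 19/2 + 19/1 = 19·H_{19}.
H_{19} = 3.5477, so E[T] = 67.4071.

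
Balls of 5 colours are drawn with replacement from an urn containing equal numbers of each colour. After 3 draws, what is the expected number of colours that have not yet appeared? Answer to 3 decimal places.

For each colour, P(unseen after 3) = (4/5)^3 = 0.5120.
By linearity of expectation, E[unseen] = 5·(4/5)^3 = 2.5600.

2.560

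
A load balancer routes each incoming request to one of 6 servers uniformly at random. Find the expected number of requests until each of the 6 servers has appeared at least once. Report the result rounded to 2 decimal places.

After k distinct servers have appeared, the next request gives a new one with probability (6-k)/6, so the expected wait for the (k+1)-th is 6/(6-k).
E[T] = 6/6 + 6/5 + 6/4 + 6/3 + 6/2 + 6/1 = 6·H_{6}.
H_{6} = 2.450, so E[T] = 14.700.

14.70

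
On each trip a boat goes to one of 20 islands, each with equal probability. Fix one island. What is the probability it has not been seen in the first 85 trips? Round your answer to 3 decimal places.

On each trip the fixed island fails to appear with probability 19/20.
P(still missing after 85) = (19/20)^85 = 0.0128.

0.013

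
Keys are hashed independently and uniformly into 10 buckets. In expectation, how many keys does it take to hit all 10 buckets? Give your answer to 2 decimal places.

The wait to go from k to k+1 distinct buckets is geometric with mean 10/(10-k).
E[T] = 10/10 + 10/9 + 10/8 + ... + 10/2 + 10/1 = 10·H_{10}.
H_{10} = 2.929, so E[T] = 29.290.

29.29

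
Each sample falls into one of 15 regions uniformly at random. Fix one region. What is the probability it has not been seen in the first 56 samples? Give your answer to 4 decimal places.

0.0210

Each sample misses the fixed region with probability (15-1)/15 = 14/15, independently.
P(still missing after 56) = (14/15)^56 = 0.02099.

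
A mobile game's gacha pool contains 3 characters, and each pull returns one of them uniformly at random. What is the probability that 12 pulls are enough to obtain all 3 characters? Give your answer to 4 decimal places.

0.9769

Let A_i be the event that character i is missing after 12 pulls. By inclusion–exclusion on the A_i,
P(all seen) = Σ_{j=0}^{3} (-1)^j C(3,j)((3-j)/3)^12
= 1.00000 - 0.02312 + 0.00001 - 0.00000
= 0.97688.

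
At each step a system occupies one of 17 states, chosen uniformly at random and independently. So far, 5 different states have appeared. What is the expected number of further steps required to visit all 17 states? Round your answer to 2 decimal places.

The wait to go from k to k+1 distinct states is geometric with mean 17/(17-k).
Sum over k = 5,...,16: E = 17/12 + 17/11 + 17/10 + ... + 17/2 + 17/1 = 52.755.

52.75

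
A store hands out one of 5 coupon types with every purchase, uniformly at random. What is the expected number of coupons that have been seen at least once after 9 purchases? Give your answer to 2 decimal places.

4.33

For each coupon, P(seen in 9 purchases) = 1 - (4/5)^9 = 0.866.
By linearity of expectation, E[distinct seen] = 5·(1 - (4/5)^9) = 4.329.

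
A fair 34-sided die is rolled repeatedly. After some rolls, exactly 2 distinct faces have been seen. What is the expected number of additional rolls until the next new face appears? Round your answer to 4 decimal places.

Each roll yields a new face with probability (34-2)/34 = 32/34, so the wait is geometric with mean 34/32.
E = 34/32 = 1.06250.

1.0625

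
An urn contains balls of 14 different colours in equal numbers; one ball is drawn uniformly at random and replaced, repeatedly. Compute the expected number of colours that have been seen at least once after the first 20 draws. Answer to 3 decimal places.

For each colour, P(seen in 20 draws) = 1 - (13/14)^20 = 0.7729.
By linearity of expectation, E[distinct seen] = 14·(1 - (13/14)^20) = 10.8199.

10.820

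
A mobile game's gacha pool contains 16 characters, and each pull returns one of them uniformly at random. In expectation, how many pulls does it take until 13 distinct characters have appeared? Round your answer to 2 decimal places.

24.76

Going from k to k+1 distinct takes a geometric number of pulls with mean 16/(16-k).
Sum over k = 0,...,12: E = 16/16 + 16/15 + 16/14 + ... + 16/5 + 16/4 = 24.758.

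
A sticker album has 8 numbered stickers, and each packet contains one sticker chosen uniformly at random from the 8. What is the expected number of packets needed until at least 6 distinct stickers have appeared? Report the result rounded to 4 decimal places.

9.7429

With k distinct stickers already seen, the next new one arrives after an expected 8/(8-k) packets.
Sum over k = 0,...,5: E = 8/8 + 8/7 + 8/6 + 8/5 + 8/4 + 8/3 = 9.74286.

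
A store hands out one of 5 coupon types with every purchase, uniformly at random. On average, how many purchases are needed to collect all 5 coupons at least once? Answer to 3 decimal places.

11.417

After k distinct coupons have appeared, the next purchase gives a new one with probability (5-k)/5, so the expected wait for the (k+1)-th is 5/(5-k).
E[T] = 5/5 + 5/4 + 5/3 + 5/2 + 5/1 = 5·H_{5}.
H_{5} = 2.2833, so E[T] = 11.4167.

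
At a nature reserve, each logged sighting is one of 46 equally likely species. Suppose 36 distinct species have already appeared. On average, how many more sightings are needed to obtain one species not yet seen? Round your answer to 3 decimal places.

4.600

The number of sightings until the next new species is geometric with success probability 10/46, so its mean is 46/10.
E = 46/10 = 4.6000.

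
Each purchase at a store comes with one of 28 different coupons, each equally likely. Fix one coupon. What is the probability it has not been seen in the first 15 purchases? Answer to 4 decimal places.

0.5795

Each purchase misses the fixed coupon with probability (28-1)/28 = 27/28, independently.
P(still missing after 15) = (27/28)^15 = 0.57954.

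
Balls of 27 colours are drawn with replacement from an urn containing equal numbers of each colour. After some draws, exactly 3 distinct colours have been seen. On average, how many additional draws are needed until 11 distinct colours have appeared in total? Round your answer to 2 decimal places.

10.67

With k distinct colours already seen, the next new one takes an expected 27/(27-k) draws.
Sum over k = 3,...,10: E = 27/24 + 27/23 + 27/22 + ... + 27/18 + 27/17 = 10.671.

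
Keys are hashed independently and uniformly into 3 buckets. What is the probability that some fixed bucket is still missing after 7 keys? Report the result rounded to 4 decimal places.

0.0585

On each key the fixed bucket fails to appear with probability 2/3.
P(still missing after 7) = (2/3)^7 = 0.05853.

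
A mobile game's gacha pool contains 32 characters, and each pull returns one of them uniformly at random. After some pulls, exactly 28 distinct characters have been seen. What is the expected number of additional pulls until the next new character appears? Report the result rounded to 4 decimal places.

8.0000

Each pull yields a new character with probability (32-28)/32 = 4/32, so the wait is geometric with mean 32/4.
E = 32/4 = 8.00000.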